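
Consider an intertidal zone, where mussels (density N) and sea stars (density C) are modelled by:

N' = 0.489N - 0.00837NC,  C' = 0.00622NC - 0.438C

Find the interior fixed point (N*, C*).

Set dC/dt = 0 with C > 0: 0.00622N - 0.438 = 0, so N* = 0.438/0.00622 = 70.4.
Set dN/dt = 0 with N > 0: 0.489 - 0.00837C = 0, so C* = 0.489/0.00837 = 58.4.

N* ≈ 70.4, C* ≈ 58.4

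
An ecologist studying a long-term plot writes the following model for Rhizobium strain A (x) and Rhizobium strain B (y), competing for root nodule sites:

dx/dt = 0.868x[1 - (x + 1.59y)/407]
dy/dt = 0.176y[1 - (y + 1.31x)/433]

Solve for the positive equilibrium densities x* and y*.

x* ≈ 260, y* ≈ 92.5

Setting both brackets to zero gives the nullclines x + 1.59y = 407 and 1.31x + y = 433.
Substituting y = 433 - 1.31x into the first: x(1 - 1.59·1.31) = 407 - 1.59·433.
So x* = -281/-1.08 = 260, and then y* = 433 - 1.31·260 = 92.5.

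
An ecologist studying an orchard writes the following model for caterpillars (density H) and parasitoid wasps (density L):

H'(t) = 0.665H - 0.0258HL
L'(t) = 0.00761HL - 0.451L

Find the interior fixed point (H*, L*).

Set dL/dt = 0 with L > 0: 0.00761H - 0.451 = 0, so H* = 0.451/0.00761 = 59.3.
Set dH/dt = 0 with H > 0: 0.665 - 0.0258L = 0, so L* = 0.665/0.0258 = 25.8.

H* ≈ 59.3, L* ≈ 25.8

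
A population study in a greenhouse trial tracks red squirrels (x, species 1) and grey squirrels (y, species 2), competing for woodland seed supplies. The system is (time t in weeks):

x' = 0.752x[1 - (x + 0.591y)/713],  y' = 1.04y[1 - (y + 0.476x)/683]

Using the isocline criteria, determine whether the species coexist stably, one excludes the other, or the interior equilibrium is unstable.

stable coexistence

Compare the nullcline intercepts: K1/α12 = 713/0.591 = 1210 > K2 = 683; K2/α21 = 683/0.476 = 1430 > K1 = 713.
Since both inequalities hold, each species can invade when rare, so the interior equilibrium is stable.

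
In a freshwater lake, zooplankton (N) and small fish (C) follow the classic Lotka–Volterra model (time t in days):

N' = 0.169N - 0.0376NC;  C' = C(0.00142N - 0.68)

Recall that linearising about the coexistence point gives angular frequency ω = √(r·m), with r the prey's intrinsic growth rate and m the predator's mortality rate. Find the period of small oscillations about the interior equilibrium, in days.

T ≈ 18.5 days

Here r = 0.169 and m = 0.68, so r·m = 0.115.
ω = √0.115 = 0.339 per day, hence T = 2π/ω ≈ 18.5 days.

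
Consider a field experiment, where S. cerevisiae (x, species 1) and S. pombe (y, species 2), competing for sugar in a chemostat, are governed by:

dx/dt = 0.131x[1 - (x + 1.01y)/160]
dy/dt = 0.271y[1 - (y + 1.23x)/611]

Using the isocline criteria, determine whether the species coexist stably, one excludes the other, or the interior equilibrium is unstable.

species 2 excludes species 1

Compare the nullcline intercepts: K1/α12 = 160/1.01 = 158 < K2 = 611; K2/α21 = 611/1.23 = 497 > K1 = 160.
Since the inequalities point opposite ways, species 2 can invade but species 1 cannot.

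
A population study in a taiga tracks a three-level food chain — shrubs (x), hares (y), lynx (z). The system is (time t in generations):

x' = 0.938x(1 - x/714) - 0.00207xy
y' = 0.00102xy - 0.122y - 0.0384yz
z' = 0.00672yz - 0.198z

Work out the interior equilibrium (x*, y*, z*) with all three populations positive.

x* ≈ 668, y* ≈ 29.5, z* ≈ 14.6

From dz/dt = 0: 0.00672y* = 0.198, so y* = 29.5.
From dx/dt = 0: 0.938(1 - x*/714) = 0.00207·29.5, giving x* = 714·(1 - 0.065) = 668.
From dy/dt = 0: 0.00102·668 - 0.122 = 0.0384z*, so z* = 0.559/0.0384 = 14.6.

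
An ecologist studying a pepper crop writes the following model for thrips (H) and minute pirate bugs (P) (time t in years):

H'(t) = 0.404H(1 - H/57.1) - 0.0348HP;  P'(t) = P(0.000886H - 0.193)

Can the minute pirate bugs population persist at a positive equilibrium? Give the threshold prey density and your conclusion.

Threshold H = 218; K < 218, so no, the predator goes extinct.

The predator equation gives dP/dt > 0 only when H > 0.193/0.000886 = 218.
Without the predator, H → K = 57.1. Since 57.1 < 218, the predator cannot invade.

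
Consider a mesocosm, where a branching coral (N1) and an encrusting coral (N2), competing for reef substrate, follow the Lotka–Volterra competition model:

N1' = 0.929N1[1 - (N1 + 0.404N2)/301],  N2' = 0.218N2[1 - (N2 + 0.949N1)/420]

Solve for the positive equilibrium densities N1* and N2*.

N1* ≈ 213, N2* ≈ 218

Setting both brackets to zero gives the nullclines N1 + 0.404N2 = 301 and 0.949N1 + N2 = 420.
Substituting N2 = 420 - 0.949N1 into the first: N1(1 - 0.404·0.949) = 301 - 0.404·420.
So N1* = 131/0.617 = 213, and then N2* = 420 - 0.949·213 = 218.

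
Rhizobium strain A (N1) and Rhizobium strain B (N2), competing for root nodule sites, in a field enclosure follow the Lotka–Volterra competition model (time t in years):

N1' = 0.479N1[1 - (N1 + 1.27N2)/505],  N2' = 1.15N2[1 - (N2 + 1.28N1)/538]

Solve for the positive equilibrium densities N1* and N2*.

N1* ≈ 285, N2* ≈ 173

Setting both brackets to zero gives the nullclines N1 + 1.27N2 = 505 and 1.28N1 + N2 = 538.
Substituting N2 = 538 - 1.28N1 into the first: N1(1 - 1.27·1.28) = 505 - 1.27·538.
So N1* = -178/-0.626 = 285, and then N2* = 538 - 1.28·285 = 173.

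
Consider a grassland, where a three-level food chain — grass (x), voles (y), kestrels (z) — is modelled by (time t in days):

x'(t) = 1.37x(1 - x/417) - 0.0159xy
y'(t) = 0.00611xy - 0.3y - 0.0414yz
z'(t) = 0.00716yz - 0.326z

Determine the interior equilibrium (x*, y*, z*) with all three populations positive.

From dz/dt = 0: 0.00716y* = 0.326, so y* = 45.5.
From dx/dt = 0: 1.37(1 - x*/417) = 0.0159·45.5, giving x* = 417·(1 - 0.528) = 197.
From dy/dt = 0: 0.00611·197 - 0.3 = 0.0414z*, so z* = 0.902/0.0414 = 21.8.

x* ≈ 197, y* ≈ 45.5, z* ≈ 21.8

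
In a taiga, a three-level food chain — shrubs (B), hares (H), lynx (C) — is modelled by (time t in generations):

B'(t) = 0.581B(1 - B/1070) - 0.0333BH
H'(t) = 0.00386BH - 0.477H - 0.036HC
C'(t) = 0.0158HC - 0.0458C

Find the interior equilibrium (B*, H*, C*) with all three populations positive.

B* ≈ 892, H* ≈ 2.9, C* ≈ 82.4

From dC/dt = 0: 0.0158H* = 0.0458, so H* = 2.9.
From dB/dt = 0: 0.581(1 - B*/1070) = 0.0333·2.9, giving B* = 1070·(1 - 0.166) = 892.
From dH/dt = 0: 0.00386·892 - 0.477 = 0.036C*, so C* = 2.97/0.036 = 82.4.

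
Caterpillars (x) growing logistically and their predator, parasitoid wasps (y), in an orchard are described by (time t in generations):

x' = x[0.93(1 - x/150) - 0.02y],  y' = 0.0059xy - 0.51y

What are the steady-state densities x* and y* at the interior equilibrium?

From dy/dt = 0 with y > 0: 0.0059x* = 0.51, so x* = 86.4.
Substitute into dx/dt = 0: 0.93(1 - 86.4/150) = 0.02y*.
The bracket is 0.424, giving y* = 0.394/0.02 = 19.7.

x* ≈ 86.4, y* ≈ 19.7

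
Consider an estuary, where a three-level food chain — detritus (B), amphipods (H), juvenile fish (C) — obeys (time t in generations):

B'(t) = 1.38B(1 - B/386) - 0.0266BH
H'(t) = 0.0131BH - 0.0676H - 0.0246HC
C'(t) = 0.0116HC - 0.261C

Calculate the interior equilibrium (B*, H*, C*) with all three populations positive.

From dC/dt = 0: 0.0116H* = 0.261, so H* = 22.5.
From dB/dt = 0: 1.38(1 - B*/386) = 0.0266·22.5, giving B* = 386·(1 - 0.434) = 219.
From dH/dt = 0: 0.0131·219 - 0.0676 = 0.0246C*, so C* = 2.8/0.0246 = 114.

B* ≈ 219, H* ≈ 22.5, C* ≈ 114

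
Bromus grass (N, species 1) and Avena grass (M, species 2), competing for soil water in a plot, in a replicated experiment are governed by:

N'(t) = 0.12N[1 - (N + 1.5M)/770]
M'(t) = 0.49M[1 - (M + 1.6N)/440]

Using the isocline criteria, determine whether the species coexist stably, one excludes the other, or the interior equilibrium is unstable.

Compare the nullcline intercepts: K1/α12 = 770/1.5 = 513 > K2 = 440; K2/α21 = 440/1.6 = 275 < K1 = 770.
Since the inequalities point opposite ways, species 1 can invade but species 2 cannot.

species 1 excludes species 2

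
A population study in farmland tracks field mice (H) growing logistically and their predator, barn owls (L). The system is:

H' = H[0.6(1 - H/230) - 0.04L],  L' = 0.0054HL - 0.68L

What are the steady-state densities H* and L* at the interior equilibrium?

From dL/dt = 0 with L > 0: 0.0054H* = 0.68, so H* = 126.
Substitute into dH/dt = 0: 0.6(1 - 126/230) = 0.04L*.
The bracket is 0.452, giving L* = 0.271/0.04 = 6.79.

H* ≈ 126, L* ≈ 6.79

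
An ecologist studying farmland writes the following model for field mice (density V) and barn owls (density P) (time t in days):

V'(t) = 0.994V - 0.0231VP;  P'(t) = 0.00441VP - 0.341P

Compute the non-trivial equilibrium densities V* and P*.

Set dP/dt = 0 with P > 0: 0.00441V - 0.341 = 0, so V* = 0.341/0.00441 = 77.3.
Set dV/dt = 0 with V > 0: 0.994 - 0.0231P = 0, so P* = 0.994/0.0231 = 43.

V* ≈ 77.3, P* ≈ 43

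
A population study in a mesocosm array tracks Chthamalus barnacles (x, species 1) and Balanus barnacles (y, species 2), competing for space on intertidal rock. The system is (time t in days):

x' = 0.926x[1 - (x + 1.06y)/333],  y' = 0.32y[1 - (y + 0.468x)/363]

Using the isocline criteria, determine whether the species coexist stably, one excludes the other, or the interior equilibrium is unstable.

species 2 excludes species 1

Compare the nullcline intercepts: K1/α12 = 333/1.06 = 314 < K2 = 363; K2/α21 = 363/0.468 = 776 > K1 = 333.
Since the inequalities point opposite ways, species 2 can invade but species 1 cannot.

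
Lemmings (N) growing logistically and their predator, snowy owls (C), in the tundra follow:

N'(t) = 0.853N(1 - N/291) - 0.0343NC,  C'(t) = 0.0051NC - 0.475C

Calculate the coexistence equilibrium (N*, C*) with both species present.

From dC/dt = 0 with C > 0: 0.0051N* = 0.475, so N* = 93.1.
Substitute into dN/dt = 0: 0.853(1 - 93.1/291) = 0.0343C*.
The bracket is 0.68, giving C* = 0.58/0.0343 = 16.9.

N* ≈ 93.1, C* ≈ 16.9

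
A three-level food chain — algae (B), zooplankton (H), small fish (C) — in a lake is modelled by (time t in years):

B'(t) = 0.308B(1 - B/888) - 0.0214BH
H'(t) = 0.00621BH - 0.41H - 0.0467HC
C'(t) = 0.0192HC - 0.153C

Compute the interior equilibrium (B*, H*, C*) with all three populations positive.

From dC/dt = 0: 0.0192H* = 0.153, so H* = 7.97.
From dB/dt = 0: 0.308(1 - B*/888) = 0.0214·7.97, giving B* = 888·(1 - 0.554) = 396.
From dH/dt = 0: 0.00621·396 - 0.41 = 0.0467C*, so C* = 2.05/0.0467 = 43.9.

B* ≈ 396, H* ≈ 7.97, C* ≈ 43.9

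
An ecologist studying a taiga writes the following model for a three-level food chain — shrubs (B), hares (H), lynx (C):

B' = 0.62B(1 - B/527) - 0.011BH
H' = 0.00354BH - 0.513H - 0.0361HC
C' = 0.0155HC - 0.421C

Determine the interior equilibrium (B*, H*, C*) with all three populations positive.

From dC/dt = 0: 0.0155H* = 0.421, so H* = 27.2.
From dB/dt = 0: 0.62(1 - B*/527) = 0.011·27.2, giving B* = 527·(1 - 0.482) = 273.
From dH/dt = 0: 0.00354·273 - 0.513 = 0.0361C*, so C* = 0.454/0.0361 = 12.6.

B* ≈ 273, H* ≈ 27.2, C* ≈ 12.6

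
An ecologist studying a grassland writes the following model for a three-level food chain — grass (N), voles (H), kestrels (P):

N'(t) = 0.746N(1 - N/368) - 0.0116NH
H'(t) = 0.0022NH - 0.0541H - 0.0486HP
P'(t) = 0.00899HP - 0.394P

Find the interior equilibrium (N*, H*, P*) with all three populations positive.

From dP/dt = 0: 0.00899H* = 0.394, so H* = 43.8.
From dN/dt = 0: 0.746(1 - N*/368) = 0.0116·43.8, giving N* = 368·(1 - 0.681) = 117.
From dH/dt = 0: 0.0022·117 - 0.0541 = 0.0486P*, so P* = 0.204/0.0486 = 4.19.

N* ≈ 117, H* ≈ 43.8, P* ≈ 4.19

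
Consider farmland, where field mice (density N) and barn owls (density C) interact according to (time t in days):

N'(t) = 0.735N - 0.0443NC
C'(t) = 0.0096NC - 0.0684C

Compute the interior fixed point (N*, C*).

Set dC/dt = 0 with C > 0: 0.0096N - 0.0684 = 0, so N* = 0.0684/0.0096 = 7.13.
Set dN/dt = 0 with N > 0: 0.735 - 0.0443C = 0, so C* = 0.735/0.0443 = 16.6.

N* ≈ 7.13, C* ≈ 16.6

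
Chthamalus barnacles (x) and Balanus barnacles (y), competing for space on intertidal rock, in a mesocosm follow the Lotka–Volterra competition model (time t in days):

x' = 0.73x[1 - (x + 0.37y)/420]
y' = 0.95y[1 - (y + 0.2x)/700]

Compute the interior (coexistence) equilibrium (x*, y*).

x* ≈ 174, y* ≈ 665

Setting both brackets to zero gives the nullclines x + 0.37y = 420 and 0.2x + y = 700.
Substituting y = 700 - 0.2x into the first: x(1 - 0.37·0.2) = 420 - 0.37·700.
So x* = 161/0.926 = 174, and then y* = 700 - 0.2·174 = 665.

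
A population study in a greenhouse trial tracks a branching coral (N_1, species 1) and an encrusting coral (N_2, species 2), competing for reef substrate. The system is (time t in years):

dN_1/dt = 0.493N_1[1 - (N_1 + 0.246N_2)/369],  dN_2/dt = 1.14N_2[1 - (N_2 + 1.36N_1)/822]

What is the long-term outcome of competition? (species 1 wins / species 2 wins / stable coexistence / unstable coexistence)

Compare the nullcline intercepts: K1/α12 = 369/0.246 = 1500 > K2 = 822; K2/α21 = 822/1.36 = 604 > K1 = 369.
Since both inequalities hold, each species can invade when rare, so the interior equilibrium is stable.

stable coexistence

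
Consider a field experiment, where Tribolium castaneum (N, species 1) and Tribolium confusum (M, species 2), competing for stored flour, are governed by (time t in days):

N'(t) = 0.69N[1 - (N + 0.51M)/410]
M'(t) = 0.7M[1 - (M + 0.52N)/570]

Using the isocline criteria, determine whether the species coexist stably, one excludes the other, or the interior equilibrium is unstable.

stable coexistence

Compare the nullcline intercepts: K1/α12 = 410/0.51 = 804 > K2 = 570; K2/α21 = 570/0.52 = 1100 > K1 = 410.
Since both inequalities hold, each species can invade when rare, so the interior equilibrium is stable.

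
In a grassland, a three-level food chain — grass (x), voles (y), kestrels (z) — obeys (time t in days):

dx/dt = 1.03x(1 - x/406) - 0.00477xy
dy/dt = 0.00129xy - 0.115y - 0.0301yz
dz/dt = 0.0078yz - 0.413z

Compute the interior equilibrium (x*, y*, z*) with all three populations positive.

From dz/dt = 0: 0.0078y* = 0.413, so y* = 52.9.
From dx/dt = 0: 1.03(1 - x*/406) = 0.00477·52.9, giving x* = 406·(1 - 0.245) = 306.
From dy/dt = 0: 0.00129·306 - 0.115 = 0.0301z*, so z* = 0.28/0.0301 = 9.31.

x* ≈ 306, y* ≈ 52.9, z* ≈ 9.31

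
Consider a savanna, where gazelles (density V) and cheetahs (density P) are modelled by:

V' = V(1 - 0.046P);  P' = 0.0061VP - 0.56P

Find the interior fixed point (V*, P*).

V* ≈ 91.8, P* ≈ 21.7

Set dP/dt = 0 with P > 0: 0.0061V - 0.56 = 0, so V* = 0.56/0.0061 = 91.8.
Set dV/dt = 0 with V > 0: 1 - 0.046P = 0, so P* = 1/0.046 = 21.7.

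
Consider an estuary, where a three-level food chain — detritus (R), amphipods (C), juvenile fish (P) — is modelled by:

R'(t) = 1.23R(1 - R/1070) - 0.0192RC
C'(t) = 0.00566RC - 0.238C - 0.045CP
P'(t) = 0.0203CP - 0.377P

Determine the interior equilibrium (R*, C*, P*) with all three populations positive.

R* ≈ 760, C* ≈ 18.6, P* ≈ 90.3

From dP/dt = 0: 0.0203C* = 0.377, so C* = 18.6.
From dR/dt = 0: 1.23(1 - R*/1070) = 0.0192·18.6, giving R* = 1070·(1 - 0.29) = 760.
From dC/dt = 0: 0.00566·760 - 0.238 = 0.045P*, so P* = 4.06/0.045 = 90.3.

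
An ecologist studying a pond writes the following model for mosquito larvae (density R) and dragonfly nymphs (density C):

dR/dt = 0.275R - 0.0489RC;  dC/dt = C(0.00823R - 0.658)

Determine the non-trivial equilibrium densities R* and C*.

R* ≈ 80, C* ≈ 5.62

Set dC/dt = 0 with C > 0: 0.00823R - 0.658 = 0, so R* = 0.658/0.00823 = 80.
Set dR/dt = 0 with R > 0: 0.275 - 0.0489C = 0, so C* = 0.275/0.0489 = 5.62.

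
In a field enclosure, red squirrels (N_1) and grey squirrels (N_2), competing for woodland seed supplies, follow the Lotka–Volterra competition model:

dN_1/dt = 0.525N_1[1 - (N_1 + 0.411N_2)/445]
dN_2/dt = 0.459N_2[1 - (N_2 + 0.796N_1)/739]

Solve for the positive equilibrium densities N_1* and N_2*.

Setting both brackets to zero gives the nullclines N_1 + 0.411N_2 = 445 and 0.796N_1 + N_2 = 739.
Substituting N_2 = 739 - 0.796N_1 into the first: N_1(1 - 0.411·0.796) = 445 - 0.411·739.
So N_1* = 141/0.673 = 210, and then N_2* = 739 - 0.796·210 = 572.

N_1* ≈ 210, N_2* ≈ 572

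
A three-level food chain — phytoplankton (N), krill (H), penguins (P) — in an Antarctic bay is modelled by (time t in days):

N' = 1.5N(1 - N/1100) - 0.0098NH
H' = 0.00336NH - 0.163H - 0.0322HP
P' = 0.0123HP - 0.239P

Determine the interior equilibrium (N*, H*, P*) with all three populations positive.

N* ≈ 960, H* ≈ 19.4, P* ≈ 95.1

From dP/dt = 0: 0.0123H* = 0.239, so H* = 19.4.
From dN/dt = 0: 1.5(1 - N*/1100) = 0.0098·19.4, giving N* = 1100·(1 - 0.127) = 960.
From dH/dt = 0: 0.00336·960 - 0.163 = 0.0322P*, so P* = 3.06/0.0322 = 95.1.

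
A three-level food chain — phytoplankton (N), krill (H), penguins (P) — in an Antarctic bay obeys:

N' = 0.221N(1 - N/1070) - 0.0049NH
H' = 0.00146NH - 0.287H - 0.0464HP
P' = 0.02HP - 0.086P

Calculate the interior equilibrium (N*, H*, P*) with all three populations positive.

N* ≈ 968, H* ≈ 4.3, P* ≈ 24.3

From dP/dt = 0: 0.02H* = 0.086, so H* = 4.3.
From dN/dt = 0: 0.221(1 - N*/1070) = 0.0049·4.3, giving N* = 1070·(1 - 0.0953) = 968.
From dH/dt = 0: 0.00146·968 - 0.287 = 0.0464P*, so P* = 1.13/0.0464 = 24.3.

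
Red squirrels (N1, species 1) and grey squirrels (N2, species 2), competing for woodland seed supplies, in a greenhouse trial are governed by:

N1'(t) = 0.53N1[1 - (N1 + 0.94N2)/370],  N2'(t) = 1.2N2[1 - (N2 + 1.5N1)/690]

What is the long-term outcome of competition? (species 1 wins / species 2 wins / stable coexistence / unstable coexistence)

Compare the nullcline intercepts: K1/α12 = 370/0.94 = 394 < K2 = 690; K2/α21 = 690/1.5 = 460 > K1 = 370.
Since the inequalities point opposite ways, species 2 can invade but species 1 cannot.

species 2 excludes species 1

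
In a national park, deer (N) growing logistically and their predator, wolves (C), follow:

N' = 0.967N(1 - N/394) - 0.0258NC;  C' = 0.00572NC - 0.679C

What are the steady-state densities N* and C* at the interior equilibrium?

From dC/dt = 0 with C > 0: 0.00572N* = 0.679, so N* = 119.
Substitute into dN/dt = 0: 0.967(1 - 119/394) = 0.0258C*.
The bracket is 0.699, giving C* = 0.676/0.0258 = 26.2.

N* ≈ 119, C* ≈ 26.2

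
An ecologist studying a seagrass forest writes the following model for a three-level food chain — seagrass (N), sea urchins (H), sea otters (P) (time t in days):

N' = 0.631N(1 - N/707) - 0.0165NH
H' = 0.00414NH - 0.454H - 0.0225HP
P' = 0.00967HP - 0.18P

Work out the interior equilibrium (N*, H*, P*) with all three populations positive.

From dP/dt = 0: 0.00967H* = 0.18, so H* = 18.6.
From dN/dt = 0: 0.631(1 - N*/707) = 0.0165·18.6, giving N* = 707·(1 - 0.487) = 363.
From dH/dt = 0: 0.00414·363 - 0.454 = 0.0225P*, so P* = 1.05/0.0225 = 46.6.

N* ≈ 363, H* ≈ 18.6, P* ≈ 46.6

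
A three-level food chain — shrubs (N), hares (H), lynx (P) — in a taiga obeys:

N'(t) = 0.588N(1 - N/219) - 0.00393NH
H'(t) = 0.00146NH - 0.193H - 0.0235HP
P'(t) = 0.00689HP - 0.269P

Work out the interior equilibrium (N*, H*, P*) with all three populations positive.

From dP/dt = 0: 0.00689H* = 0.269, so H* = 39.
From dN/dt = 0: 0.588(1 - N*/219) = 0.00393·39, giving N* = 219·(1 - 0.261) = 162.
From dH/dt = 0: 0.00146·162 - 0.193 = 0.0235P*, so P* = 0.0433/0.0235 = 1.84.

N* ≈ 162, H* ≈ 39, P* ≈ 1.84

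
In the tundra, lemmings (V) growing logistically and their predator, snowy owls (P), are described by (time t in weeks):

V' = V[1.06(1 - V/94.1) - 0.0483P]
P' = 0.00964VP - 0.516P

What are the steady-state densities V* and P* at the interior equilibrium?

From dP/dt = 0 with P > 0: 0.00964V* = 0.516, so V* = 53.5.
Substitute into dV/dt = 0: 1.06(1 - 53.5/94.1) = 0.0483P*.
The bracket is 0.431, giving P* = 0.457/0.0483 = 9.46.

V* ≈ 53.5, P* ≈ 9.46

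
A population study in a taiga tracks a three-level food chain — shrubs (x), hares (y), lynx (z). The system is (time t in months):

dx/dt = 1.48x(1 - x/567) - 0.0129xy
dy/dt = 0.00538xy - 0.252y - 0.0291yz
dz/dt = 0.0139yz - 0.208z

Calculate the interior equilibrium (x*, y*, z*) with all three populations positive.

From dz/dt = 0: 0.0139y* = 0.208, so y* = 15.
From dx/dt = 0: 1.48(1 - x*/567) = 0.0129·15, giving x* = 567·(1 - 0.13) = 493.
From dy/dt = 0: 0.00538·493 - 0.252 = 0.0291z*, so z* = 2.4/0.0291 = 82.5.

x* ≈ 493, y* ≈ 15, z* ≈ 82.5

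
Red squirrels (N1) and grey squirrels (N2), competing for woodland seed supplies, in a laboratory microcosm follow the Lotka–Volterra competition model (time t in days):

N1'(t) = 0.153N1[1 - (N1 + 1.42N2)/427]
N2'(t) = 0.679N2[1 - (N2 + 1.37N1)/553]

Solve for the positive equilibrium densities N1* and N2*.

Setting both brackets to zero gives the nullclines N1 + 1.42N2 = 427 and 1.37N1 + N2 = 553.
Substituting N2 = 553 - 1.37N1 into the first: N1(1 - 1.42·1.37) = 427 - 1.42·553.
So N1* = -358/-0.945 = 379, and then N2* = 553 - 1.37·379 = 33.8.

N1* ≈ 379, N2* ≈ 33.8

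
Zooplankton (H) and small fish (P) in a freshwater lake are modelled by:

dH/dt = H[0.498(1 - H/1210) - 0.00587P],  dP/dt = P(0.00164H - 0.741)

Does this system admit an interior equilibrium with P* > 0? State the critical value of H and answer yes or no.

The predator equation gives dP/dt > 0 only when H > 0.741/0.00164 = 452.
Without the predator, H → K = 1210. Since 1210 > 452, the predator can invade and persist.

Threshold H = 452; K > 452, so yes, the predator persists.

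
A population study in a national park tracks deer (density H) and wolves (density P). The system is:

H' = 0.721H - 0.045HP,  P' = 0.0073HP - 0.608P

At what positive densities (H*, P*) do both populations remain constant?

Set dP/dt = 0 with P > 0: 0.0073H - 0.608 = 0, so H* = 0.608/0.0073 = 83.3.
Set dH/dt = 0 with H > 0: 0.721 - 0.045P = 0, so P* = 0.721/0.045 = 16.

H* ≈ 83.3, P* ≈ 16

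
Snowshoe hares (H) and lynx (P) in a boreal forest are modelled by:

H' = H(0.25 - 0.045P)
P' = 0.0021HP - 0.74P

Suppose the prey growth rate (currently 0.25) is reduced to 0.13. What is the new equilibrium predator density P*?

P* ≈ 2.89

At the interior fixed point, setting dH/dt = 0 with H > 0 fixes P* = (prey growth rate)/(HP coefficient) — independent of the other coefficients.
With the change, P* = 0.13/0.045 = 2.89; it falls from 5.56.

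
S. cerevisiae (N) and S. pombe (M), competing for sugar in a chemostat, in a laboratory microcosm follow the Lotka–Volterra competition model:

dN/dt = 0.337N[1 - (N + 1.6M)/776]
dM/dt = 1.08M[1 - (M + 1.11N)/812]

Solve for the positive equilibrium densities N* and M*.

N* ≈ 674, M* ≈ 63.6

Setting both brackets to zero gives the nullclines N + 1.6M = 776 and 1.11N + M = 812.
Substituting M = 812 - 1.11N into the first: N(1 - 1.6·1.11) = 776 - 1.6·812.
So N* = -523/-0.776 = 674, and then M* = 812 - 1.11·674 = 63.6.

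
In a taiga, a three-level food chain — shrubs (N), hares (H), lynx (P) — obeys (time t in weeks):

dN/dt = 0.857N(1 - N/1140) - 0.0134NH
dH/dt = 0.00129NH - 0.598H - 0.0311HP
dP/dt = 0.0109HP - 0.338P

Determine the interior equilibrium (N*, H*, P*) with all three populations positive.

N* ≈ 587, H* ≈ 31, P* ≈ 5.13

From dP/dt = 0: 0.0109H* = 0.338, so H* = 31.
From dN/dt = 0: 0.857(1 - N*/1140) = 0.0134·31, giving N* = 1140·(1 - 0.485) = 587.
From dH/dt = 0: 0.00129·587 - 0.598 = 0.0311P*, so P* = 0.16/0.0311 = 5.13.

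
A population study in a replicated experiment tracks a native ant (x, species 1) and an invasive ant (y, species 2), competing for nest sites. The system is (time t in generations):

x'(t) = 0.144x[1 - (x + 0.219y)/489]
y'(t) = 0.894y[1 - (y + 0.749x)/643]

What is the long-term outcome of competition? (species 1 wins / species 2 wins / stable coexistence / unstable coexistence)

stable coexistence

Compare the nullcline intercepts: K1/α12 = 489/0.219 = 2230 > K2 = 643; K2/α21 = 643/0.749 = 858 > K1 = 489.
Since both inequalities hold, each species can invade when rare, so the interior equilibrium is stable.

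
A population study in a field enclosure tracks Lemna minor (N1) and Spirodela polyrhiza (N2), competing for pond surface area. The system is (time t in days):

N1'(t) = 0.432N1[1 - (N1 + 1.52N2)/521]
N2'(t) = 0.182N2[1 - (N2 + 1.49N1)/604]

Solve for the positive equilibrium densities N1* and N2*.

N1* ≈ 314, N2* ≈ 136

Setting both brackets to zero gives the nullclines N1 + 1.52N2 = 521 and 1.49N1 + N2 = 604.
Substituting N2 = 604 - 1.49N1 into the first: N1(1 - 1.52·1.49) = 521 - 1.52·604.
So N1* = -397/-1.26 = 314, and then N2* = 604 - 1.49·314 = 136.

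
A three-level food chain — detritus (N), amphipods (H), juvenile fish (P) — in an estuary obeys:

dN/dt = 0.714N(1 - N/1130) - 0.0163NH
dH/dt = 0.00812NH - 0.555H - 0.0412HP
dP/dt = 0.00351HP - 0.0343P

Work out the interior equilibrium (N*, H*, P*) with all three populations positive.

From dP/dt = 0: 0.00351H* = 0.0343, so H* = 9.77.
From dN/dt = 0: 0.714(1 - N*/1130) = 0.0163·9.77, giving N* = 1130·(1 - 0.223) = 878.
From dH/dt = 0: 0.00812·878 - 0.555 = 0.0412P*, so P* = 6.57/0.0412 = 160.

N* ≈ 878, H* ≈ 9.77, P* ≈ 160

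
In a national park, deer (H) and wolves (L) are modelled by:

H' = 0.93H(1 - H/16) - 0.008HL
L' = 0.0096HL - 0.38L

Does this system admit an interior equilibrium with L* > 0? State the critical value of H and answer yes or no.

Threshold H = 39.6; K < 39.6, so no, the predator goes extinct.

The predator equation gives dL/dt > 0 only when H > 0.38/0.0096 = 39.6.
Without the predator, H → K = 16. Since 16 < 39.6, the predator cannot invade.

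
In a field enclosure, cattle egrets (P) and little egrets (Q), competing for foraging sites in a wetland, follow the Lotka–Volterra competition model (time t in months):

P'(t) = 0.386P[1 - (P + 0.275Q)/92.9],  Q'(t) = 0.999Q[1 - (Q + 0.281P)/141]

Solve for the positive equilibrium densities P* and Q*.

P* ≈ 58.7, Q* ≈ 125

Setting both brackets to zero gives the nullclines P + 0.275Q = 92.9 and 0.281P + Q = 141.
Substituting Q = 141 - 0.281P into the first: P(1 - 0.275·0.281) = 92.9 - 0.275·141.
So P* = 54.1/0.923 = 58.7, and then Q* = 141 - 0.281·58.7 = 125.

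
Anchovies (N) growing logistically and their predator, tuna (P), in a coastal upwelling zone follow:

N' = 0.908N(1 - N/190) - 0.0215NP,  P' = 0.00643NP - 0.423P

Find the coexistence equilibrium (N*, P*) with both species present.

From dP/dt = 0 with P > 0: 0.00643N* = 0.423, so N* = 65.8.
Substitute into dN/dt = 0: 0.908(1 - 65.8/190) = 0.0215P*.
The bracket is 0.654, giving P* = 0.594/0.0215 = 27.6.

N* ≈ 65.8, P* ≈ 27.6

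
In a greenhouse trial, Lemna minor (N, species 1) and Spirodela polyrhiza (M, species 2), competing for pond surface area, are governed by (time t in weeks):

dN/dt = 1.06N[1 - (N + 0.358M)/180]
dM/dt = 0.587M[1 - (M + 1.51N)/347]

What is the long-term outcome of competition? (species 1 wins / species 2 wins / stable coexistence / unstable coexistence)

stable coexistence

Compare the nullcline intercepts: K1/α12 = 180/0.358 = 503 > K2 = 347; K2/α21 = 347/1.51 = 230 > K1 = 180.
Since both inequalities hold, each species can invade when rare, so the interior equilibrium is stable.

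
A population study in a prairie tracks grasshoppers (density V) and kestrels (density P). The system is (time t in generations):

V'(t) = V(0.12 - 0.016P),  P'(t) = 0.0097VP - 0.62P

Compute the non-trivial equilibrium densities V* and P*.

Set dP/dt = 0 with P > 0: 0.0097V - 0.62 = 0, so V* = 0.62/0.0097 = 63.9.
Set dV/dt = 0 with V > 0: 0.12 - 0.016P = 0, so P* = 0.12/0.016 = 7.5.

V* ≈ 63.9, P* ≈ 7.5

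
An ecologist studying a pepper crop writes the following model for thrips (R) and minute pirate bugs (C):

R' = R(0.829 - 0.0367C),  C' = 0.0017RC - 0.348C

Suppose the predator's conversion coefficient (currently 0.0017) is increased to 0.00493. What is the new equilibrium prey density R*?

R* ≈ 70.6

At the interior fixed point, setting dC/dt = 0 with C > 0 fixes R* = (predator death rate)/(RC coefficient) — independent of the other coefficients.
With the change, R* = 0.348/0.00493 = 70.6; it falls from 205.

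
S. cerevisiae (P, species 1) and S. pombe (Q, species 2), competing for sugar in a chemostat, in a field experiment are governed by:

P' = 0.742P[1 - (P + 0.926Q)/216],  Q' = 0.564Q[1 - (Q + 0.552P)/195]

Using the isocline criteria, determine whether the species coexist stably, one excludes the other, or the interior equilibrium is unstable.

Compare the nullcline intercepts: K1/α12 = 216/0.926 = 233 > K2 = 195; K2/α21 = 195/0.552 = 353 > K1 = 216.
Since both inequalities hold, each species can invade when rare, so the interior equilibrium is stable.

stable coexistence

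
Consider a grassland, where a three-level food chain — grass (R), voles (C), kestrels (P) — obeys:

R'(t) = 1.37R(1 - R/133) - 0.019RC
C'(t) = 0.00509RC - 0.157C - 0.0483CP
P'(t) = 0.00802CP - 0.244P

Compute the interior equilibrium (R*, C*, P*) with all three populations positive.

R* ≈ 76.9, C* ≈ 30.4, P* ≈ 4.85

From dP/dt = 0: 0.00802C* = 0.244, so C* = 30.4.
From dR/dt = 0: 1.37(1 - R*/133) = 0.019·30.4, giving R* = 133·(1 - 0.422) = 76.9.
From dC/dt = 0: 0.00509·76.9 - 0.157 = 0.0483P*, so P* = 0.234/0.0483 = 4.85.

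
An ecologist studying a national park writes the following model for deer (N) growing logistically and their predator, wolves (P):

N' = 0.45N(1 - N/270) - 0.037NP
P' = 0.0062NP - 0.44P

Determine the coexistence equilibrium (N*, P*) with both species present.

From dP/dt = 0 with P > 0: 0.0062N* = 0.44, so N* = 71.
Substitute into dN/dt = 0: 0.45(1 - 71/270) = 0.037P*.
The bracket is 0.737, giving P* = 0.332/0.037 = 8.97.

N* ≈ 71, P* ≈ 8.97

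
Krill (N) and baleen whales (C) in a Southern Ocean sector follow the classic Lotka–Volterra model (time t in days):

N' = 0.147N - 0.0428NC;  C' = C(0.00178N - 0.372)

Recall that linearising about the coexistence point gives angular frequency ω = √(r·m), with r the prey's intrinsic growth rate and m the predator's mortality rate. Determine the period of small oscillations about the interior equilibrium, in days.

T ≈ 26.9 days

Here r = 0.147 and m = 0.372, so r·m = 0.0547.
ω = √0.0547 = 0.234 per day, hence T = 2π/ω ≈ 26.9 days.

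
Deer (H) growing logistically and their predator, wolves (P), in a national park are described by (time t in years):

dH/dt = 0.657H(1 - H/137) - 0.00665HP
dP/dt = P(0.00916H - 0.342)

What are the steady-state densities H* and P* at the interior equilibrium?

From dP/dt = 0 with P > 0: 0.00916H* = 0.342, so H* = 37.3.
Substitute into dH/dt = 0: 0.657(1 - 37.3/137) = 0.00665P*.
The bracket is 0.727, giving P* = 0.478/0.00665 = 71.9.

H* ≈ 37.3, P* ≈ 71.9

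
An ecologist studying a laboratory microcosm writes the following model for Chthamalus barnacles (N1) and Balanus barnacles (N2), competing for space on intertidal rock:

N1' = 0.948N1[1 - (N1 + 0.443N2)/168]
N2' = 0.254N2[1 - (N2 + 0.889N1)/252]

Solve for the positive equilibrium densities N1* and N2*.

N1* ≈ 93, N2* ≈ 169

Setting both brackets to zero gives the nullclines N1 + 0.443N2 = 168 and 0.889N1 + N2 = 252.
Substituting N2 = 252 - 0.889N1 into the first: N1(1 - 0.443·0.889) = 168 - 0.443·252.
So N1* = 56.4/0.606 = 93, and then N2* = 252 - 0.889·93 = 169.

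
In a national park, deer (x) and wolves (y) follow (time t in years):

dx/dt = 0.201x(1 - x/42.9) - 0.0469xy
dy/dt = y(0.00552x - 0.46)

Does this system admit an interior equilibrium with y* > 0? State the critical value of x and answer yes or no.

The predator equation gives dy/dt > 0 only when x > 0.46/0.00552 = 83.3.
Without the predator, x → K = 42.9. Since 42.9 < 83.3, the predator cannot invade.

Threshold x = 83.3; K < 83.3, so no, the predator goes extinct.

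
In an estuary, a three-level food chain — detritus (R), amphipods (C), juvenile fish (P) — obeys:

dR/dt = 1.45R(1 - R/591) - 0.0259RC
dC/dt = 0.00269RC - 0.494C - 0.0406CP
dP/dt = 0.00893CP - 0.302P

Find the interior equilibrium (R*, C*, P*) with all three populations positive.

From dP/dt = 0: 0.00893C* = 0.302, so C* = 33.8.
From dR/dt = 0: 1.45(1 - R*/591) = 0.0259·33.8, giving R* = 591·(1 - 0.604) = 234.
From dC/dt = 0: 0.00269·234 - 0.494 = 0.0406P*, so P* = 0.135/0.0406 = 3.34.

R* ≈ 234, C* ≈ 33.8, P* ≈ 3.34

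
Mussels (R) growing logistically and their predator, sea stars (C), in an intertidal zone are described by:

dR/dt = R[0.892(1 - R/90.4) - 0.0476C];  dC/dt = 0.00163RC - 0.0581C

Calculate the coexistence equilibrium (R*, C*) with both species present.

R* ≈ 35.6, C* ≈ 11.4

From dC/dt = 0 with C > 0: 0.00163R* = 0.0581, so R* = 35.6.
Substitute into dR/dt = 0: 0.892(1 - 35.6/90.4) = 0.0476C*.
The bracket is 0.606, giving C* = 0.54/0.0476 = 11.4.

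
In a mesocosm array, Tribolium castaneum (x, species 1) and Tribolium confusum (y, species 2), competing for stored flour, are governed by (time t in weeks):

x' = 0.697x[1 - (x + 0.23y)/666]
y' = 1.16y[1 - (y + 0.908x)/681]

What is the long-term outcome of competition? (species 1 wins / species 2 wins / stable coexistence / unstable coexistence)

Compare the nullcline intercepts: K1/α12 = 666/0.23 = 2900 > K2 = 681; K2/α21 = 681/0.908 = 750 > K1 = 666.
Since both inequalities hold, each species can invade when rare, so the interior equilibrium is stable.

stable coexistence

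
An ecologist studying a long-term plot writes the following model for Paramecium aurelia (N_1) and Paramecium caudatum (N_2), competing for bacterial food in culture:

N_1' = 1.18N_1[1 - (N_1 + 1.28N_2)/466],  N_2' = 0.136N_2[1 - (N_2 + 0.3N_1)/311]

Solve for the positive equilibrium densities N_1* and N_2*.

N_1* ≈ 110, N_2* ≈ 278

Setting both brackets to zero gives the nullclines N_1 + 1.28N_2 = 466 and 0.3N_1 + N_2 = 311.
Substituting N_2 = 311 - 0.3N_1 into the first: N_1(1 - 1.28·0.3) = 466 - 1.28·311.
So N_1* = 67.9/0.616 = 110, and then N_2* = 311 - 0.3·110 = 278.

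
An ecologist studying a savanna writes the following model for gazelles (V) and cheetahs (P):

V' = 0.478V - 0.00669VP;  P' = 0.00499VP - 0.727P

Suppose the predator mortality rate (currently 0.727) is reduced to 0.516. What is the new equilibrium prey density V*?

At the interior fixed point, setting dP/dt = 0 with P > 0 fixes V* = (predator death rate)/(VP coefficient) — independent of the other coefficients.
With the change, V* = 0.516/0.00499 = 103; it falls from 146.

V* ≈ 103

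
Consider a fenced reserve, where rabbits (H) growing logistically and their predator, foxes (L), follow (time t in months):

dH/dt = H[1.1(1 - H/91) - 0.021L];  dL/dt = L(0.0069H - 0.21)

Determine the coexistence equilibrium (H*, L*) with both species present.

From dL/dt = 0 with L > 0: 0.0069H* = 0.21, so H* = 30.4.
Substitute into dH/dt = 0: 1.1(1 - 30.4/91) = 0.021L*.
The bracket is 0.666, giving L* = 0.732/0.021 = 34.9.

H* ≈ 30.4, L* ≈ 34.9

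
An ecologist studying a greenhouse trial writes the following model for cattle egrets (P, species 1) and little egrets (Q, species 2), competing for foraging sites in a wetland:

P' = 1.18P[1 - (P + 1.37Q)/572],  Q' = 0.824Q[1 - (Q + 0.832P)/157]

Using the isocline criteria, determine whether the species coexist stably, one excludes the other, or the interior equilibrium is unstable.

Compare the nullcline intercepts: K1/α12 = 572/1.37 = 418 > K2 = 157; K2/α21 = 157/0.832 = 189 < K1 = 572.
Since the inequalities point opposite ways, species 1 can invade but species 2 cannot.

species 1 excludes species 2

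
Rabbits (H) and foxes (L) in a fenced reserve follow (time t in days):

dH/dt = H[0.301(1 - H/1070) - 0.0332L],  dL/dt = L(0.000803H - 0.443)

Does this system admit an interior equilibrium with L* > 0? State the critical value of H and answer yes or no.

The predator equation gives dL/dt > 0 only when H > 0.443/0.000803 = 552.
Without the predator, H → K = 1070. Since 1070 > 552, the predator can invade and persist.

Threshold H = 552; K > 552, so yes, the predator persists.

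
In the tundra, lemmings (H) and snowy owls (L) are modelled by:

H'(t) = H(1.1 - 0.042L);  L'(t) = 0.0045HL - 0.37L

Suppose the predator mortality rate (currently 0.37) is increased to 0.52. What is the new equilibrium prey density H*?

At the interior fixed point, setting dL/dt = 0 with L > 0 fixes H* = (predator death rate)/(HL coefficient) — independent of the other coefficients.
With the change, H* = 0.52/0.0045 = 116; it rises from 82.2.

H* ≈ 116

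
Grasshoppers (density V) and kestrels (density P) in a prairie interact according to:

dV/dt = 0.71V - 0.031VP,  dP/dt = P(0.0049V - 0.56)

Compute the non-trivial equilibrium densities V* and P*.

V* ≈ 114, P* ≈ 22.9

Set dP/dt = 0 with P > 0: 0.0049V - 0.56 = 0, so V* = 0.56/0.0049 = 114.
Set dV/dt = 0 with V > 0: 0.71 - 0.031P = 0, so P* = 0.71/0.031 = 22.9.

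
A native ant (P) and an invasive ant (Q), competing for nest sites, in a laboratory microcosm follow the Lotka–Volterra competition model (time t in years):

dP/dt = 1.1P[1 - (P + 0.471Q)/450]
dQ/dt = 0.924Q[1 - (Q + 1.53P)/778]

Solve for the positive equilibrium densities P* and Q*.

P* ≈ 299, Q* ≈ 320

Setting both brackets to zero gives the nullclines P + 0.471Q = 450 and 1.53P + Q = 778.
Substituting Q = 778 - 1.53P into the first: P(1 - 0.471·1.53) = 450 - 0.471·778.
So P* = 83.6/0.279 = 299, and then Q* = 778 - 1.53·299 = 320.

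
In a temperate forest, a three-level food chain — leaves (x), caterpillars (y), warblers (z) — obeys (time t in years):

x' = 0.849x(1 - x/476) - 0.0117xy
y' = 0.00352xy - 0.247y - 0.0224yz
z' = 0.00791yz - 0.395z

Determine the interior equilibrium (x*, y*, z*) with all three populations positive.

x* ≈ 148, y* ≈ 49.9, z* ≈ 12.3

From dz/dt = 0: 0.00791y* = 0.395, so y* = 49.9.
From dx/dt = 0: 0.849(1 - x*/476) = 0.0117·49.9, giving x* = 476·(1 - 0.688) = 148.
From dy/dt = 0: 0.00352·148 - 0.247 = 0.0224z*, so z* = 0.275/0.0224 = 12.3.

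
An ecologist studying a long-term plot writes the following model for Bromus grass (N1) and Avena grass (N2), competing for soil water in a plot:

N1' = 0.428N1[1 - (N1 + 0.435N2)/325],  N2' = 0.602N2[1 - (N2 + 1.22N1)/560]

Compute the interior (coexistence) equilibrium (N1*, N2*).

N1* ≈ 173, N2* ≈ 348

Setting both brackets to zero gives the nullclines N1 + 0.435N2 = 325 and 1.22N1 + N2 = 560.
Substituting N2 = 560 - 1.22N1 into the first: N1(1 - 0.435·1.22) = 325 - 0.435·560.
So N1* = 81.4/0.469 = 173, and then N2* = 560 - 1.22·173 = 348.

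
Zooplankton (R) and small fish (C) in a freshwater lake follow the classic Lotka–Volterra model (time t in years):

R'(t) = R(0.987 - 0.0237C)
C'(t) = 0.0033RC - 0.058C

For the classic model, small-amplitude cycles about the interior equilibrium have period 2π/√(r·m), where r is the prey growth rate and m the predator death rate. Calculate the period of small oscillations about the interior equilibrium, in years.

T ≈ 26.3 years

Here r = 0.987 and m = 0.058, so r·m = 0.0572.
ω = √0.0572 = 0.239 per year, hence T = 2π/ω ≈ 26.3 years.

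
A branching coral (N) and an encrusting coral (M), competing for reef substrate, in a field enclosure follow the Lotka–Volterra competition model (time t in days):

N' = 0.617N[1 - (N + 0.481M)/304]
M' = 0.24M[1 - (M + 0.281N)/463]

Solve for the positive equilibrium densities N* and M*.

Setting both brackets to zero gives the nullclines N + 0.481M = 304 and 0.281N + M = 463.
Substituting M = 463 - 0.281N into the first: N(1 - 0.481·0.281) = 304 - 0.481·463.
So N* = 81.3/0.865 = 94, and then M* = 463 - 0.281·94 = 437.

N* ≈ 94, M* ≈ 437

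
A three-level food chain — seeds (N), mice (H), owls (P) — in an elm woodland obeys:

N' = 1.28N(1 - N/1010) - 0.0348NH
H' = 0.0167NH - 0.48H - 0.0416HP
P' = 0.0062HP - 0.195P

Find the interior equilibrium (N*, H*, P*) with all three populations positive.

N* ≈ 146, H* ≈ 31.5, P* ≈ 47.2

From dP/dt = 0: 0.0062H* = 0.195, so H* = 31.5.
From dN/dt = 0: 1.28(1 - N*/1010) = 0.0348·31.5, giving N* = 1010·(1 - 0.855) = 146.
From dH/dt = 0: 0.0167·146 - 0.48 = 0.0416P*, so P* = 1.96/0.0416 = 47.2.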